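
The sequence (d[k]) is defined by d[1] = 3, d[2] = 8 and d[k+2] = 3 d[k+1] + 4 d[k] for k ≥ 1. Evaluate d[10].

d[3] = 3·8 + 4·3 = 36
d[4] = 3·36 + 4·8 = 140
d[5] = 3·140 + 4·36 = 564
d[6] = 3·564 + 4·140 = 2252
d[7] = 3·2252 + 4·564 = 9012
d[8] = 3·9012 + 4·2252 = 36044
d[9] = 3·36044 + 4·9012 = 144180
d[10] = 3·144180 + 4·36044 = 576716

576716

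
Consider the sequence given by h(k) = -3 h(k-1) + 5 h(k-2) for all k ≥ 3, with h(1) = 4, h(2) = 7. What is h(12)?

h(3) = -3·7 + 5·4 = -1
h(4) = -3·(-1) + 5·7 = 38
h(5) = -3·38 + 5·(-1) = -119
h(6) = -3·(-119) + 5·38 = 547
h(7) = -3·547 + 5·(-119) = -2236
h(8) = -3·(-2236) + 5·547 = 9443
h(9) = -3·9443 + 5·(-2236) = -39509
h(10) = -3·(-39509) + 5·9443 = 165742
h(11) = -3·165742 + 5·(-39509) = -694771
h(12) = -3·(-694771) + 5·165742 = 2913023

2913023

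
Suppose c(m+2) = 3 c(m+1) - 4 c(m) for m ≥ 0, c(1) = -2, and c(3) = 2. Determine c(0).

Let c(0) = v.
c(2) = -6 - 4v
c(3) = -10 - 12v
So -10 - 12v = 2, giving v = -1.

-1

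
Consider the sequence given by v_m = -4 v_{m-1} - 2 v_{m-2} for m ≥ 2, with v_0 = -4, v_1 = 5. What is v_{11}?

v_2 = -4(5) - 2(-4) = -12
v_3 = -4(-12) - 2(5) = 38
v_4 = -4(38) - 2(-12) = -128
v_5 = -4(-128) - 2(38) = 436
v_6 = -4(436) - 2(-128) = -1488
v_7 = -4(-1488) - 2(436) = 5080
v_8 = -4(5080) - 2(-1488) = -17344
v_9 = -4(-17344) - 2(5080) = 59216
v_{10} = -4(59216) - 2(-17344) = -202176
v_{11} = -4(-202176) - 2(59216) = 690272

690272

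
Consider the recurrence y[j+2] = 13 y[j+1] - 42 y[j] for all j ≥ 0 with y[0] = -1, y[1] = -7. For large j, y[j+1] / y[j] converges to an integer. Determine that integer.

7

The characteristic equation is r^2 - 13r + 42 = 0, which factors as (r - 7)(r - 6) = 0.
So the roots are 7 and 6. Since |7| > |6| and the coefficient of 7^j is non-zero, the ratio tends to 7.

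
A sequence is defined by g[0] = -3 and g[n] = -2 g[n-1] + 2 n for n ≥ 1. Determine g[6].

g[1] = -2*(-3) + 2 = 8
g[2] = -2*8 + 4 = -12
g[3] = -2*(-12) + 6 = 30
g[4] = -2*30 + 8 = -52
g[5] = -2*(-52) + 10 = 114
g[6] = -2*114 + 12 = -216

-216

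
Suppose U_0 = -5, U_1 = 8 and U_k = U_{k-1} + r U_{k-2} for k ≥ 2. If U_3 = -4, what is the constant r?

U_2 = 8 - 5r
U_3 = 8 + 3r
So 8 + 3r = -4, giving r = -4.

-4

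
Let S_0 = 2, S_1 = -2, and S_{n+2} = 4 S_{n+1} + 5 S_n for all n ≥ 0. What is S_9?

-2

S_2 = 4·(-2) + 5·2 = 2
S_3 = 4·2 + 5·(-2) = -2
S_4 = 4·(-2) + 5·2 = 2
S_5 = 4·2 + 5·(-2) = -2
S_6 = 4·(-2) + 5·2 = 2
S_7 = 4·2 + 5·(-2) = -2
S_8 = 4·(-2) + 5·2 = 2
S_9 = 4·2 + 5·(-2) = -2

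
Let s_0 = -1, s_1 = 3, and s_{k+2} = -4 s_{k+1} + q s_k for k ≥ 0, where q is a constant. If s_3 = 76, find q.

s_2 = -12 - q
s_3 = 48 + 7q
So 48 + 7q = 76, giving q = 4.

4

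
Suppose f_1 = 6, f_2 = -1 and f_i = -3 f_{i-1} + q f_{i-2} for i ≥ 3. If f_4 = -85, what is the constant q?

4

f_3 = 3 + 6q
f_4 = -9 - 19q
So -9 - 19q = -85, giving q = 4.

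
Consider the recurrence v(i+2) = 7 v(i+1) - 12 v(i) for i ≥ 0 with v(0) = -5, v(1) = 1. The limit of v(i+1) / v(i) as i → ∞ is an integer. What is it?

4

The characteristic equation is r^2 - 7r + 12 = 0, which factors as (r - 4)(r - 3) = 0.
So the roots are 4 and 3. Since |4| > |3| and the coefficient of 4^i is non-zero, the ratio tends to 4.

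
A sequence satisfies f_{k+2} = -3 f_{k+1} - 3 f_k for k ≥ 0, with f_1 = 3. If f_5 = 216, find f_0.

Let f_0 = w.
f_2 = -9 - 3w
f_3 = 18 + 9w
f_4 = -27 - 18w
f_5 = 27 + 27w
So 27 + 27w = 216, giving w = 7.

7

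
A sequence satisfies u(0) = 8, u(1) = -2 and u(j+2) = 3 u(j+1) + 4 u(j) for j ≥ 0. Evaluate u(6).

4922

u(2) = 3(-2) + 4(8) = 26
u(3) = 3(26) + 4(-2) = 70
u(4) = 3(70) + 4(26) = 314
u(5) = 3(314) + 4(70) = 1222
u(6) = 3(1222) + 4(314) = 4922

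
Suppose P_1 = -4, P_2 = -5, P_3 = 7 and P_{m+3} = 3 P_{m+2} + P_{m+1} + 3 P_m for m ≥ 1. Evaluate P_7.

P_4 = 3(7) + (-5) + 3(-4) = 4
P_5 = 3(4) + 7 + 3(-5) = 4
P_6 = 3(4) + 4 + 3(7) = 37
P_7 = 3(37) + 4 + 3(4) = 127

127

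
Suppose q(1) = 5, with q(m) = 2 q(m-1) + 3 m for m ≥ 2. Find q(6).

424

q(2) = 2*5 + 6 = 16
q(3) = 2*16 + 9 = 41
q(4) = 2*41 + 12 = 94
q(5) = 2*94 + 15 = 203
q(6) = 2*203 + 18 = 424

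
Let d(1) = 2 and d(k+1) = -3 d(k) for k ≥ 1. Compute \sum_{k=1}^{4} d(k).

d(2) = -3·2 = -6
d(3) = -3·(-6) = 18
d(4) = -3·18 = -54
Sum = 2 + (-6) + 18 + (-54) = -40

-40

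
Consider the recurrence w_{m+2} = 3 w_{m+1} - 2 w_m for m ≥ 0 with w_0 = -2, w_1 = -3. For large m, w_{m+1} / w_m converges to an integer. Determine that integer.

2

The characteristic equation is r^2 - 3r + 2 = 0, which factors as (r - 2)(r - 1) = 0.
So the roots are 2 and 1. Since |2| > |1| and the coefficient of 2^m is non-zero, the ratio tends to 2.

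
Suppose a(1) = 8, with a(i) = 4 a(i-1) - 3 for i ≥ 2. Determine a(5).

1793

a(2) = 4(8) - 3 = 29
a(3) = 4(29) - 3 = 113
a(4) = 4(113) - 3 = 449
a(5) = 4(449) - 3 = 1793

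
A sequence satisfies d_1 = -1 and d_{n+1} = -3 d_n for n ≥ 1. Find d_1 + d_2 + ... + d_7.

d_2 = -3*(-1) = 3
d_3 = -3*3 = -9
d_4 = -3*(-9) = 27
d_5 = -3*27 = -81
d_6 = -3*(-81) = 243
d_7 = -3*243 = -729
Sum = (-1) + 3 + (-9) + 27 + (-81) + 243 + (-729) = -547

-547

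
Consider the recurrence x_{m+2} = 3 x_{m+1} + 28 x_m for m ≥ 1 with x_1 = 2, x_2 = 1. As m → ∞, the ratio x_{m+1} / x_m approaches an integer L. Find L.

The characteristic equation is r^2 - 3r - 28 = 0, which factors as (r - 7)(r + 4) = 0.
So the roots are 7 and -4. Since |7| > |-4| and the coefficient of 7^m is non-zero, the ratio tends to 7.

7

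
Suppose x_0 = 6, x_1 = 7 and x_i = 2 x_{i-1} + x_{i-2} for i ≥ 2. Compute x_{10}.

22556

x_2 = 2(7) + 6 = 20
x_3 = 2(20) + 7 = 47
x_4 = 2(47) + 20 = 114
x_5 = 2(114) + 47 = 275
x_6 = 2(275) + 114 = 664
x_7 = 2(664) + 275 = 1603
x_8 = 2(1603) + 664 = 3870
x_9 = 2(3870) + 1603 = 9343
x_{10} = 2(9343) + 3870 = 22556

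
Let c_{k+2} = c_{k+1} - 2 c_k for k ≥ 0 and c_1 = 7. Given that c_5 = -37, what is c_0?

-5

Let c_0 = x.
c_2 = 7 - 2x
c_3 = -7 - 2x
c_4 = -21 + 2x
c_5 = -7 + 6x
So -7 + 6x = -37, giving x = -5.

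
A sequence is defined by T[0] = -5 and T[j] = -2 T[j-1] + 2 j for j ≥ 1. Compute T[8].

-1388

T[1] = -2(-5) + 2 = 12
T[2] = -2(12) + 4 = -20
T[3] = -2(-20) + 6 = 46
T[4] = -2(46) + 8 = -84
T[5] = -2(-84) + 10 = 178
T[6] = -2(178) + 12 = -344
T[7] = -2(-344) + 14 = 702
T[8] = -2(702) + 16 = -1388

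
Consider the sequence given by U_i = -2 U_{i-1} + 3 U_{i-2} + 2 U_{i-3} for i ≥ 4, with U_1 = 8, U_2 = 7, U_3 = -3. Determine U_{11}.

-47015

U_4 = -2*(-3) + 3*7 + 2*8 = 43
U_5 = -2*43 + 3*(-3) + 2*7 = -81
U_6 = -2*(-81) + 3*43 + 2*(-3) = 285
U_7 = -2*285 + 3*(-81) + 2*43 = -727
U_8 = -2*(-727) + 3*285 + 2*(-81) = 2147
U_9 = -2*2147 + 3*(-727) + 2*285 = -5905
U_{10} = -2*(-5905) + 3*2147 + 2*(-727) = 16797
U_{11} = -2*16797 + 3*(-5905) + 2*2147 = -47015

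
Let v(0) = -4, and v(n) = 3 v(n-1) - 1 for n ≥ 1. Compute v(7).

v(1) = 3·(-4) - 1 = -13
v(2) = 3·(-13) - 1 = -40
v(3) = 3·(-40) - 1 = -121
v(4) = 3·(-121) - 1 = -364
v(5) = 3·(-364) - 1 = -1093
v(6) = 3·(-1093) - 1 = -3280
v(7) = 3·(-3280) - 1 = -9841

-9841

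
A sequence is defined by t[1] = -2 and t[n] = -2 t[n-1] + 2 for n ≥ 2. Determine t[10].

1366

t[2] = -2·(-2) + 2 = 6
t[3] = -2·6 + 2 = -10
t[4] = -2·(-10) + 2 = 22
t[5] = -2·22 + 2 = -42
t[6] = -2·(-42) + 2 = 86
t[7] = -2·86 + 2 = -170
t[8] = -2·(-170) + 2 = 342
t[9] = -2·342 + 2 = -682
t[10] = -2·(-682) + 2 = 1366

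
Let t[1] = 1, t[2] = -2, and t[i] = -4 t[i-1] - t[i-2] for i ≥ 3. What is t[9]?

18817

t[3] = -4·(-2) - 1 = 7
t[4] = -4·7 - (-2) = -26
t[5] = -4·(-26) - 7 = 97
t[6] = -4·97 - (-26) = -362
t[7] = -4·(-362) - 97 = 1351
t[8] = -4·1351 - (-362) = -5042
t[9] = -4·(-5042) - 1351 = 18817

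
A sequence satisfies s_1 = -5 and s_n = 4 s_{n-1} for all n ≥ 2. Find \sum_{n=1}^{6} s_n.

-6825

s_2 = 4·(-5) = -20
s_3 = 4·(-20) = -80
s_4 = 4·(-80) = -320
s_5 = 4·(-320) = -1280
s_6 = 4·(-1280) = -5120
Sum = (-5) + (-20) + (-80) + (-320) + (-1280) + (-5120) = -6825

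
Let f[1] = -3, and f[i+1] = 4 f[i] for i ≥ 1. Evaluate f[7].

-12288

f[2] = 4·(-3) = -12
f[3] = 4·(-12) = -48
f[4] = 4·(-48) = -192
f[5] = 4·(-192) = -768
f[6] = 4·(-768) = -3072
f[7] = 4·(-3072) = -12288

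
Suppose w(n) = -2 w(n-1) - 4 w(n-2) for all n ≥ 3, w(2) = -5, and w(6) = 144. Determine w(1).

Let w(1) = x.
w(3) = 10 - 4x
w(4) = 8x
w(5) = -40
w(6) = 80 - 32x
So 80 - 32x = 144, giving x = -2.

-2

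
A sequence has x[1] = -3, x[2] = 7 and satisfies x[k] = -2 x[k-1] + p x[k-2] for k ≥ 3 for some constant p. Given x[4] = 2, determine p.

x[3] = -14 - 3p
x[4] = 28 + 13p
So 28 + 13p = 2, giving p = -2.

-2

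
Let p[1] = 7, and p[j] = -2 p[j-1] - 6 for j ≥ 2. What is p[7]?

p[2] = -2·7 - 6 = -20
p[3] = -2·(-20) - 6 = 34
p[4] = -2·34 - 6 = -74
p[5] = -2·(-74) - 6 = 142
p[6] = -2·142 - 6 = -290
p[7] = -2·(-290) - 6 = 574

574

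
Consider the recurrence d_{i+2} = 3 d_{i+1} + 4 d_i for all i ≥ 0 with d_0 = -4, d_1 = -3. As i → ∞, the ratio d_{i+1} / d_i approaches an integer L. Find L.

The characteristic equation is r^2 - 3r - 4 = 0, which factors as (r - 4)(r + 1) = 0.
So the roots are 4 and -1. Since |4| > |-1| and the coefficient of 4^i is non-zero, the ratio tends to 4.

4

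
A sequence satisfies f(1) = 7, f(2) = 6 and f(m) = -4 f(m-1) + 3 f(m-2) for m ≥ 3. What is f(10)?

281910

f(3) = -4*6 + 3*7 = -3
f(4) = -4*(-3) + 3*6 = 30
f(5) = -4*30 + 3*(-3) = -129
f(6) = -4*(-129) + 3*30 = 606
f(7) = -4*606 + 3*(-129) = -2811
f(8) = -4*(-2811) + 3*606 = 13062
f(9) = -4*13062 + 3*(-2811) = -60681
f(10) = -4*(-60681) + 3*13062 = 281910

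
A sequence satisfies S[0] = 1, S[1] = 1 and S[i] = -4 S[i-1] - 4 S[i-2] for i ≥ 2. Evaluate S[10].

S[2] = -4*1 - 4*1 = -8
S[3] = -4*(-8) - 4*1 = 28
S[4] = -4*28 - 4*(-8) = -80
S[5] = -4*(-80) - 4*28 = 208
S[6] = -4*208 - 4*(-80) = -512
S[7] = -4*(-512) - 4*208 = 1216
S[8] = -4*1216 - 4*(-512) = -2816
S[9] = -4*(-2816) - 4*1216 = 6400
S[10] = -4*6400 - 4*(-2816) = -14336

-14336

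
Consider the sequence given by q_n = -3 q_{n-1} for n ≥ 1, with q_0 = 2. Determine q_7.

q_1 = -3*2 = -6
q_2 = -3*(-6) = 18
q_3 = -3*18 = -54
q_4 = -3*(-54) = 162
q_5 = -3*162 = -486
q_6 = -3*(-486) = 1458
q_7 = -3*1458 = -4374

-4374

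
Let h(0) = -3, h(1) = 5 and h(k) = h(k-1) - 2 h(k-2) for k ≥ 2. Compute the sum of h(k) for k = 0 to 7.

54

h(2) = 5 - 2*(-3) = 11
h(3) = 11 - 2*5 = 1
h(4) = 1 - 2*11 = -21
h(5) = (-21) - 2*1 = -23
h(6) = (-23) - 2*(-21) = 19
h(7) = 19 - 2*(-23) = 65
Sum = (-3) + 5 + 11 + 1 + (-21) + (-23) + 19 + 65 = 54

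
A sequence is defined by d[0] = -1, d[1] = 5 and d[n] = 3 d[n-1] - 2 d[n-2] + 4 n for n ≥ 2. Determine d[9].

d[2] = 3*5 - 2*(-1) + 8 = 25
d[3] = 3*25 - 2*5 + 12 = 77
d[4] = 3*77 - 2*25 + 16 = 197
d[5] = 3*197 - 2*77 + 20 = 457
d[6] = 3*457 - 2*197 + 24 = 1001
d[7] = 3*1001 - 2*457 + 28 = 2117
d[8] = 3*2117 - 2*1001 + 32 = 4381
d[9] = 3*4381 - 2*2117 + 36 = 8945

8945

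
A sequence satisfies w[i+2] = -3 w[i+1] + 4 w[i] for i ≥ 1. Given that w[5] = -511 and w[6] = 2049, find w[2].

9

Rearranging, w[i-2] = (w[i] + 3 w[i-1]) / 4.
w[4] = (2049 + 3(-511)) / 4 = 516/4 = 129
w[3] = (-511 + 3(129)) / 4 = -124/4 = -31
w[2] = (129 + 3(-31)) / 4 = 36/4 = 9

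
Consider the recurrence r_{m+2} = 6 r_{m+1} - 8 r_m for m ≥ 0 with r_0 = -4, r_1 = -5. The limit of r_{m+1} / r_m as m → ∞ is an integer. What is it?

The characteristic equation is r^2 - 6r + 8 = 0, which factors as (r - 4)(r - 2) = 0.
So the roots are 4 and 2. Since |4| > |2| and the coefficient of 4^m is non-zero, the ratio tends to 4.

4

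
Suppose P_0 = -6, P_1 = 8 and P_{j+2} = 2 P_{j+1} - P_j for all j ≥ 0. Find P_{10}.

P_2 = 2(8) - (-6) = 22
P_3 = 2(22) - 8 = 36
P_4 = 2(36) - 22 = 50
P_5 = 2(50) - 36 = 64
P_6 = 2(64) - 50 = 78
P_7 = 2(78) - 64 = 92
P_8 = 2(92) - 78 = 106
P_9 = 2(106) - 92 = 120
P_{10} = 2(120) - 106 = 134

134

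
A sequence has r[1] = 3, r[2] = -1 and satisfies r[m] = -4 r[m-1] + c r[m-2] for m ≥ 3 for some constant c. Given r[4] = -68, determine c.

4

r[3] = 4 + 3c
r[4] = -16 - 13c
So -16 - 13c = -68, giving c = 4.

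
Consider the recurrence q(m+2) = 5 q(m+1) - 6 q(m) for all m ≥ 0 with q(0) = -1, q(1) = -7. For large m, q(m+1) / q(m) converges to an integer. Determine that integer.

3

The characteristic equation is r^2 - 5r + 6 = 0, which factors as (r - 3)(r - 2) = 0.
So the roots are 3 and 2. Since |3| > |2| and the coefficient of 3^m is non-zero, the ratio tends to 3.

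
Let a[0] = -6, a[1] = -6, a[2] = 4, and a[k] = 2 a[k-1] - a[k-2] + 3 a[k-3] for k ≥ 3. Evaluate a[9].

a[3] = 2*4 - (-6) + 3*(-6) = -4
a[4] = 2*(-4) - 4 + 3*(-6) = -30
a[5] = 2*(-30) - (-4) + 3*4 = -44
a[6] = 2*(-44) - (-30) + 3*(-4) = -70
a[7] = 2*(-70) - (-44) + 3*(-30) = -186
a[8] = 2*(-186) - (-70) + 3*(-44) = -434
a[9] = 2*(-434) - (-186) + 3*(-70) = -892

-892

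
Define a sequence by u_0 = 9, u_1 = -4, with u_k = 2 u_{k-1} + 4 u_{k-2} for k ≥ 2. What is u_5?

u_2 = 2·(-4) + 4·9 = 28
u_3 = 2·28 + 4·(-4) = 40
u_4 = 2·40 + 4·28 = 192
u_5 = 2·192 + 4·40 = 544

544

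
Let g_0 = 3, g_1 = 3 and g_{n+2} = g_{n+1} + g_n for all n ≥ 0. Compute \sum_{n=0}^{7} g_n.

162

g_2 = 3 + 3 = 6
g_3 = 6 + 3 = 9
g_4 = 9 + 6 = 15
g_5 = 15 + 9 = 24
g_6 = 24 + 15 = 39
g_7 = 39 + 24 = 63
Sum = 3 + 3 + 6 + 9 + 15 + 24 + 39 + 63 = 162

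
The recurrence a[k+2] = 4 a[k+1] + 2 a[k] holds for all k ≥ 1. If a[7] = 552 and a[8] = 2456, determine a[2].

-1

Rearranging, a[k-2] = (a[k] - 4 a[k-1]) / 2.
a[6] = (2456 - 4*552) / 2 = 248/2 = 124
a[5] = (552 - 4*124) / 2 = 56/2 = 28
a[4] = (124 - 4*28) / 2 = 12/2 = 6
a[3] = (28 - 4*6) / 2 = 4/2 = 2
a[2] = (6 - 4*2) / 2 = -2/2 = -1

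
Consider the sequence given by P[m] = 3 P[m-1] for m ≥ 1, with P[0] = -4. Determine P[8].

-26244

P[1] = 3(-4) = -12
P[2] = 3(-12) = -36
P[3] = 3(-36) = -108
P[4] = 3(-108) = -324
P[5] = 3(-324) = -972
P[6] = 3(-972) = -2916
P[7] = 3(-2916) = -8748
P[8] = 3(-8748) = -26244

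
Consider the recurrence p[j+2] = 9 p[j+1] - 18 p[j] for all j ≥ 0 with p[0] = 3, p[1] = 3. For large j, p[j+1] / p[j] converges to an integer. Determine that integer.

The characteristic equation is r^2 - 9r + 18 = 0, which factors as (r - 6)(r - 3) = 0.
So the roots are 6 and 3. Since |6| > |3| and the coefficient of 6^j is non-zero, the ratio tends to 6.

6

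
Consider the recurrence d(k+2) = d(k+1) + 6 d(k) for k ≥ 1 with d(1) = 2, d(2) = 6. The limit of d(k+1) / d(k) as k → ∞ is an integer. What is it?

The characteristic equation is r^2 - r - 6 = 0, which factors as (r - 3)(r + 2) = 0.
So the roots are 3 and -2. Since |3| > |-2| and the coefficient of 3^k is non-zero, the ratio tends to 3.

3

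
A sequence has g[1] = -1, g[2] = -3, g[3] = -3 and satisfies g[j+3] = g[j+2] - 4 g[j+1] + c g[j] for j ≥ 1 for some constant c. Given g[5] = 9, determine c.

3

g[4] = 9 - c
g[5] = 21 - 4c
So 21 - 4c = 9, giving c = 3.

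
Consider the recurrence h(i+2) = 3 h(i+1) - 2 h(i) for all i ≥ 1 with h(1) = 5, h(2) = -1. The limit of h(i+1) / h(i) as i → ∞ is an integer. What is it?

2

The characteristic equation is r^2 - 3r + 2 = 0, which factors as (r - 2)(r - 1) = 0.
So the roots are 2 and 1. Since |2| > |1| and the coefficient of 2^i is non-zero, the ratio tends to 2.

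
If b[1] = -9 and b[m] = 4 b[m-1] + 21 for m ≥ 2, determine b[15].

The fixed point is 21/(1 - 4) = -7, so b[m] + 7 = 4(b[m-1] + 7).
Hence b[m] = -2·4^{m-1} - 7.
b[15] = -2·4^{14} - 7 = -2·268435456 - 7 = -536870919.

-536870919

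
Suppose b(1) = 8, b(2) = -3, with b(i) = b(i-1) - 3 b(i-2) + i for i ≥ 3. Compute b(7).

b(3) = (-3) - 3(8) + 3 = -24
b(4) = (-24) - 3(-3) + 4 = -11
b(5) = (-11) - 3(-24) + 5 = 66
b(6) = 66 - 3(-11) + 6 = 105
b(7) = 105 - 3(66) + 7 = -86

-86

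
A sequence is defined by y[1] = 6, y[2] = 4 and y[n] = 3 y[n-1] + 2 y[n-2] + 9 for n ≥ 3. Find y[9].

68331

y[3] = 3·4 + 2·6 + 9 = 33
y[4] = 3·33 + 2·4 + 9 = 116
y[5] = 3·116 + 2·33 + 9 = 423
y[6] = 3·423 + 2·116 + 9 = 1510
y[7] = 3·1510 + 2·423 + 9 = 5385
y[8] = 3·5385 + 2·1510 + 9 = 19184
y[9] = 3·19184 + 2·5385 + 9 = 68331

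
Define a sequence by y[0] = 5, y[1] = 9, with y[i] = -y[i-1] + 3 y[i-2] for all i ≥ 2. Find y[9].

1317

y[2] = -9 + 3*5 = 6
y[3] = -6 + 3*9 = 21
y[4] = -21 + 3*6 = -3
y[5] = -(-3) + 3*21 = 66
y[6] = -66 + 3*(-3) = -75
y[7] = -(-75) + 3*66 = 273
y[8] = -273 + 3*(-75) = -498
y[9] = -(-498) + 3*273 = 1317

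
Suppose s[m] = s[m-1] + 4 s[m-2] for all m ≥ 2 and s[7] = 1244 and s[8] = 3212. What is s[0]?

Rearranging, s[m-2] = (s[m] - s[m-1]) / 4.
s[6] = (3212 - 1244) / 4 = 1968/4 = 492
s[5] = (1244 - 492) / 4 = 752/4 = 188
s[4] = (492 - 188) / 4 = 304/4 = 76
s[3] = (188 - 76) / 4 = 112/4 = 28
s[2] = (76 - 28) / 4 = 48/4 = 12
s[1] = (28 - 12) / 4 = 16/4 = 4
s[0] = (12 - 4) / 4 = 8/4 = 2

2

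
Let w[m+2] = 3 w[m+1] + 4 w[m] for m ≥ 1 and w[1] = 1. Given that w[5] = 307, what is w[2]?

Let w[2] = v.
w[3] = 4 + 3v
w[4] = 12 + 13v
w[5] = 52 + 51v
So 52 + 51v = 307, giving v = 5.

5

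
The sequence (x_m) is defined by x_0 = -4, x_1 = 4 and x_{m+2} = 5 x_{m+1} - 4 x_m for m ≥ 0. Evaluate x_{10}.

x_2 = 5*4 - 4*(-4) = 36
x_3 = 5*36 - 4*4 = 164
x_4 = 5*164 - 4*36 = 676
x_5 = 5*676 - 4*164 = 2724
x_6 = 5*2724 - 4*676 = 10916
x_7 = 5*10916 - 4*2724 = 43684
x_8 = 5*43684 - 4*10916 = 174756
x_9 = 5*174756 - 4*43684 = 699044
x_{10} = 5*699044 - 4*174756 = 2796196

2796196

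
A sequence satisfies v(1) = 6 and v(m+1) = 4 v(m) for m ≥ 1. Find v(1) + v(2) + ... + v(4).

v(2) = 4*6 = 24
v(3) = 4*24 = 96
v(4) = 4*96 = 384
Sum = 6 + 24 + 96 + 384 = 510

510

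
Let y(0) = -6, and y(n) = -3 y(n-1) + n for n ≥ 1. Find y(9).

121791

y(1) = -3*(-6) + 1 = 19
y(2) = -3*19 + 2 = -55
y(3) = -3*(-55) + 3 = 168
y(4) = -3*168 + 4 = -500
y(5) = -3*(-500) + 5 = 1505
y(6) = -3*1505 + 6 = -4509
y(7) = -3*(-4509) + 7 = 13534
y(8) = -3*13534 + 8 = -40594
y(9) = -3*(-40594) + 9 = 121791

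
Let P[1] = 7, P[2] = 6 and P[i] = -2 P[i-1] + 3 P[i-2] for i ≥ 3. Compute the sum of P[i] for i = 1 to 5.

P[3] = -2(6) + 3(7) = 9
P[4] = -2(9) + 3(6) = 0
P[5] = -2(0) + 3(9) = 27
Sum = 7 + 6 + 9 + 0 + 27 = 49

49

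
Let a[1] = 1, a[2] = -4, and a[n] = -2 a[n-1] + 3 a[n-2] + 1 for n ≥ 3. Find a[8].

a[3] = -2*(-4) + 3*1 + 1 = 12
a[4] = -2*12 + 3*(-4) + 1 = -35
a[5] = -2*(-35) + 3*12 + 1 = 107
a[6] = -2*107 + 3*(-35) + 1 = -318
a[7] = -2*(-318) + 3*107 + 1 = 958
a[8] = -2*958 + 3*(-318) + 1 = -2869

-2869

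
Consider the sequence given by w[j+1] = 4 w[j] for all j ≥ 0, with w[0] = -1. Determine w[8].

w[1] = 4(-1) = -4
w[2] = 4(-4) = -16
w[3] = 4(-16) = -64
w[4] = 4(-64) = -256
w[5] = 4(-256) = -1024
w[6] = 4(-1024) = -4096
w[7] = 4(-4096) = -16384
w[8] = 4(-16384) = -65536

-65536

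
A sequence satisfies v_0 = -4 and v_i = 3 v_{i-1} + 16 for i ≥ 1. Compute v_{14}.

The fixed point is 16/(1 - 3) = -8, so v_i + 8 = 3(v_{i-1} + 8).
Hence v_i = 4·3^i - 8.
v_{14} = 4·3^{14} - 8 = 4·4782969 - 8 = 19131868.

19131868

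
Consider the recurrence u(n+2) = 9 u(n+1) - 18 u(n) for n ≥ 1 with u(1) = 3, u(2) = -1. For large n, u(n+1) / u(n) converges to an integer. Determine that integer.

6

The characteristic equation is r^2 - 9r + 18 = 0, which factors as (r - 6)(r - 3) = 0.
So the roots are 6 and 3. Since |6| > |3| and the coefficient of 6^n is non-zero, the ratio tends to 6.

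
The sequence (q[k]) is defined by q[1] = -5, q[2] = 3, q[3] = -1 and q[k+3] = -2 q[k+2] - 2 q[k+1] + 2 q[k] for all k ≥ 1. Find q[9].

-436

q[4] = -2(-1) - 2(3) + 2(-5) = -14
q[5] = -2(-14) - 2(-1) + 2(3) = 36
q[6] = -2(36) - 2(-14) + 2(-1) = -46
q[7] = -2(-46) - 2(36) + 2(-14) = -8
q[8] = -2(-8) - 2(-46) + 2(36) = 180
q[9] = -2(180) - 2(-8) + 2(-46) = -436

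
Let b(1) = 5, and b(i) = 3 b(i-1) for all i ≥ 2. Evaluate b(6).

1215

b(2) = 3·5 = 15
b(3) = 3·15 = 45
b(4) = 3·45 = 135
b(5) = 3·135 = 405
b(6) = 3·405 = 1215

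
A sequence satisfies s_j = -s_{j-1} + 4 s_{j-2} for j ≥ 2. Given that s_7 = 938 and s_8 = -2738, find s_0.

Rearranging, s_{j-2} = (s_j + s_{j-1}) / 4.
s_6 = (-2738 + 938) / 4 = -1800/4 = -450
s_5 = (938 + (-450)) / 4 = 488/4 = 122
s_4 = (-450 + 122) / 4 = -328/4 = -82
s_3 = (122 + (-82)) / 4 = 40/4 = 10
s_2 = (-82 + 10) / 4 = -72/4 = -18
s_1 = (10 + (-18)) / 4 = -8/4 = -2
s_0 = (-18 + (-2)) / 4 = -20/4 = -5

-5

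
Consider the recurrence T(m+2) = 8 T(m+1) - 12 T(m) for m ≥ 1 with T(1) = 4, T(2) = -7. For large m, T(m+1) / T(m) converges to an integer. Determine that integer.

The characteristic equation is r^2 - 8r + 12 = 0, which factors as (r - 6)(r - 2) = 0.
So the roots are 6 and 2. Since |6| > |2| and the coefficient of 6^m is non-zero, the ratio tends to 6.

6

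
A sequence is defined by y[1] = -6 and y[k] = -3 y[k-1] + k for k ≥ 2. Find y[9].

y[2] = -3(-6) + 2 = 20
y[3] = -3(20) + 3 = -57
y[4] = -3(-57) + 4 = 175
y[5] = -3(175) + 5 = -520
y[6] = -3(-520) + 6 = 1566
y[7] = -3(1566) + 7 = -4691
y[8] = -3(-4691) + 8 = 14081
y[9] = -3(14081) + 9 = -42234

-42234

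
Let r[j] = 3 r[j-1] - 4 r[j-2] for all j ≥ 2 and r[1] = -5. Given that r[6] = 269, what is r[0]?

Let r[0] = y.
r[2] = -15 - 4y
r[3] = -25 - 12y
r[4] = -15 - 20y
r[5] = 55 - 12y
r[6] = 225 + 44y
So 225 + 44y = 269, giving y = 1.

1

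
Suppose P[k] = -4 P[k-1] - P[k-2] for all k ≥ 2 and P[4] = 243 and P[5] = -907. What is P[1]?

Rearranging, P[k-2] = -(P[k] + 4 P[k-1]).
P[3] = -(-907 + 4·243) = -65
P[2] = -(243 + 4·(-65)) = 17
P[1] = -(-65 + 4·17) = -3

-3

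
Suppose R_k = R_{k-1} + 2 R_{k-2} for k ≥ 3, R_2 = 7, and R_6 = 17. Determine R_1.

-6

Let R_1 = w.
R_3 = 7 + 2w
R_4 = 21 + 2w
R_5 = 35 + 6w
R_6 = 77 + 10w
So 77 + 10w = 17, giving w = -6.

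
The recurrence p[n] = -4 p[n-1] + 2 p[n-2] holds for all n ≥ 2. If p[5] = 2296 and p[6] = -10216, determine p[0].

Rearranging, p[n-2] = (p[n] + 4 p[n-1]) / 2.
p[4] = (-10216 + 4(2296)) / 2 = -1032/2 = -516
p[3] = (2296 + 4(-516)) / 2 = 232/2 = 116
p[2] = (-516 + 4(116)) / 2 = -52/2 = -26
p[1] = (116 + 4(-26)) / 2 = 12/2 = 6
p[0] = (-26 + 4(6)) / 2 = -2/2 = -1

-1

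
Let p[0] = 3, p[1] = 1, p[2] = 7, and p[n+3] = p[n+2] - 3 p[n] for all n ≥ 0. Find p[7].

p[3] = 7 - 3·3 = -2
p[4] = (-2) - 3·1 = -5
p[5] = (-5) - 3·7 = -26
p[6] = (-26) - 3·(-2) = -20
p[7] = (-20) - 3·(-5) = -5

-5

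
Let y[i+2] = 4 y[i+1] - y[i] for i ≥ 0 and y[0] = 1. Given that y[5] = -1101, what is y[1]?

Let y[1] = x.
y[2] = -1 + 4x
y[3] = -4 + 15x
y[4] = -15 + 56x
y[5] = -56 + 209x
So -56 + 209x = -1101, giving x = -5.

-5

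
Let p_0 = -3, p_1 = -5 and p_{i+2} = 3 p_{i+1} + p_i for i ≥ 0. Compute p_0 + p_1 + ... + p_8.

p_2 = 3*(-5) + (-3) = -18
p_3 = 3*(-18) + (-5) = -59
p_4 = 3*(-59) + (-18) = -195
p_5 = 3*(-195) + (-59) = -644
p_6 = 3*(-644) + (-195) = -2127
p_7 = 3*(-2127) + (-644) = -7025
p_8 = 3*(-7025) + (-2127) = -23202
Sum = (-3) + (-5) + (-18) + (-59) + (-195) + (-644) + (-2127) + (-7025) + (-23202) = -33278

-33278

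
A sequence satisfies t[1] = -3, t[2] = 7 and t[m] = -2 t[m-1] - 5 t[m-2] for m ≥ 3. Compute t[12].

t[3] = -2*7 - 5*(-3) = 1
t[4] = -2*1 - 5*7 = -37
t[5] = -2*(-37) - 5*1 = 69
t[6] = -2*69 - 5*(-37) = 47
t[7] = -2*47 - 5*69 = -439
t[8] = -2*(-439) - 5*47 = 643
t[9] = -2*643 - 5*(-439) = 909
t[10] = -2*909 - 5*643 = -5033
t[11] = -2*(-5033) - 5*909 = 5521
t[12] = -2*5521 - 5*(-5033) = 14123

14123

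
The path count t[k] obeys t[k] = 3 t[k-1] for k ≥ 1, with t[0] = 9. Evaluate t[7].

t[1] = 3·9 = 27
t[2] = 3·27 = 81
t[3] = 3·81 = 243
t[4] = 3·243 = 729
t[5] = 3·729 = 2187
t[6] = 3·2187 = 6561
t[7] = 3·6561 = 19683

19683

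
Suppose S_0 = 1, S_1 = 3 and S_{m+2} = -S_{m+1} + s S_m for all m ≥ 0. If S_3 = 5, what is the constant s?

S_2 = -3 + s
S_3 = 3 + 2s
So 3 + 2s = 5, giving s = 1.

1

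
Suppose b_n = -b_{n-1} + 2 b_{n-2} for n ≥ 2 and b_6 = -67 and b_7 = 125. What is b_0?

Rearranging, b_{n-2} = (b_n + b_{n-1}) / 2.
b_5 = (125 + (-67)) / 2 = 58/2 = 29
b_4 = (-67 + 29) / 2 = -38/2 = -19
b_3 = (29 + (-19)) / 2 = 10/2 = 5
b_2 = (-19 + 5) / 2 = -14/2 = -7
b_1 = (5 + (-7)) / 2 = -2/2 = -1
b_0 = (-7 + (-1)) / 2 = -8/2 = -4

-4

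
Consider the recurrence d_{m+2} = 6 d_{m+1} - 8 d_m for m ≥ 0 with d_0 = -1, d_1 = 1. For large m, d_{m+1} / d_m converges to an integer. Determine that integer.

4

The characteristic equation is r^2 - 6r + 8 = 0, which factors as (r - 4)(r - 2) = 0.
So the roots are 4 and 2. Since |4| > |2| and the coefficient of 4^m is non-zero, the ratio tends to 4.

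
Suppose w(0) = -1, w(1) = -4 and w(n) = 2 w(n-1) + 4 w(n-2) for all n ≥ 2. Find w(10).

w(2) = 2*(-4) + 4*(-1) = -12
w(3) = 2*(-12) + 4*(-4) = -40
w(4) = 2*(-40) + 4*(-12) = -128
w(5) = 2*(-128) + 4*(-40) = -416
w(6) = 2*(-416) + 4*(-128) = -1344
w(7) = 2*(-1344) + 4*(-416) = -4352
w(8) = 2*(-4352) + 4*(-1344) = -14080
w(9) = 2*(-14080) + 4*(-4352) = -45568
w(10) = 2*(-45568) + 4*(-14080) = -147456

-147456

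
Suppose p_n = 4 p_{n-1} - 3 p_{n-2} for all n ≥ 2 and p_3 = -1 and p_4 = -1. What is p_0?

-1

Rearranging, p_{n-2} = (p_n - 4 p_{n-1}) / -3.
p_2 = (-1 - 4*(-1)) / -3 = 3/-3 = -1
p_1 = (-1 - 4*(-1)) / -3 = 3/-3 = -1
p_0 = (-1 - 4*(-1)) / -3 = 3/-3 = -1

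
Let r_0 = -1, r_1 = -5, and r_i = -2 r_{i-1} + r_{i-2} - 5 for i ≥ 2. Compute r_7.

-530

r_2 = -2·(-5) + (-1) - 5 = 4
r_3 = -2·4 + (-5) - 5 = -18
r_4 = -2·(-18) + 4 - 5 = 35
r_5 = -2·35 + (-18) - 5 = -93
r_6 = -2·(-93) + 35 - 5 = 216
r_7 = -2·216 + (-93) - 5 = -530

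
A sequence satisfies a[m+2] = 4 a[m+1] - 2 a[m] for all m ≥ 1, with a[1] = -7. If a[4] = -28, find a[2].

-6

Let a[2] = v.
a[3] = 14 + 4v
a[4] = 56 + 14v
So 56 + 14v = -28, giving v = -6.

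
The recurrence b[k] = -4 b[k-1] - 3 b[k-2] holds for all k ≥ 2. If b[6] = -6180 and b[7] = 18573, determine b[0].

Rearranging, b[k-2] = (b[k] + 4 b[k-1]) / -3.
b[5] = (18573 + 4(-6180)) / -3 = -6147/-3 = 2049
b[4] = (-6180 + 4(2049)) / -3 = 2016/-3 = -672
b[3] = (2049 + 4(-672)) / -3 = -639/-3 = 213
b[2] = (-672 + 4(213)) / -3 = 180/-3 = -60
b[1] = (213 + 4(-60)) / -3 = -27/-3 = 9
b[0] = (-60 + 4(9)) / -3 = -24/-3 = 8

8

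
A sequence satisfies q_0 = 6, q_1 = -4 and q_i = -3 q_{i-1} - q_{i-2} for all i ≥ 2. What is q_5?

-94

q_2 = -3*(-4) - 6 = 6
q_3 = -3*6 - (-4) = -14
q_4 = -3*(-14) - 6 = 36
q_5 = -3*36 - (-14) = -94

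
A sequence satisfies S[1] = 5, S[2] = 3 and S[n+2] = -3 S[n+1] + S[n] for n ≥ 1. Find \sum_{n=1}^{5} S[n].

S[3] = -3·3 + 5 = -4
S[4] = -3·(-4) + 3 = 15
S[5] = -3·15 + (-4) = -49
Sum = 5 + 3 + (-4) + 15 + (-49) = -30

-30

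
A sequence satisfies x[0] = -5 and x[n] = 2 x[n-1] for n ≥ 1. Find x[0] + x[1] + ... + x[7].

-1275

x[1] = 2(-5) = -10
x[2] = 2(-10) = -20
x[3] = 2(-20) = -40
x[4] = 2(-40) = -80
x[5] = 2(-80) = -160
x[6] = 2(-160) = -320
x[7] = 2(-320) = -640
Sum = (-5) + (-10) + (-20) + (-40) + (-80) + (-160) + (-320) + (-640) = -1275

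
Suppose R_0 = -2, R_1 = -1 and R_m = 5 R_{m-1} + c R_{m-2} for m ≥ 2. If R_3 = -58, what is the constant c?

R_2 = -5 - 2c
R_3 = -25 - 11c
So -25 - 11c = -58, giving c = 3.

3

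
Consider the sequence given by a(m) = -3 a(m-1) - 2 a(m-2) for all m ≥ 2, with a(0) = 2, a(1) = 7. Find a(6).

a(2) = -3(7) - 2(2) = -25
a(3) = -3(-25) - 2(7) = 61
a(4) = -3(61) - 2(-25) = -133
a(5) = -3(-133) - 2(61) = 277
a(6) = -3(277) - 2(-133) = -565

-565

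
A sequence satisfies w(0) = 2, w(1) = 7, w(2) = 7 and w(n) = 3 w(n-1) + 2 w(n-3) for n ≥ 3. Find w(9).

29185

w(3) = 3(7) + 2(2) = 25
w(4) = 3(25) + 2(7) = 89
w(5) = 3(89) + 2(7) = 281
w(6) = 3(281) + 2(25) = 893
w(7) = 3(893) + 2(89) = 2857
w(8) = 3(2857) + 2(281) = 9133
w(9) = 3(9133) + 2(893) = 29185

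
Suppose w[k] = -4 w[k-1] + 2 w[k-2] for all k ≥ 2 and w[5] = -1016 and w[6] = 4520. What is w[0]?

Rearranging, w[k-2] = (w[k] + 4 w[k-1]) / 2.
w[4] = (4520 + 4(-1016)) / 2 = 456/2 = 228
w[3] = (-1016 + 4(228)) / 2 = -104/2 = -52
w[2] = (228 + 4(-52)) / 2 = 20/2 = 10
w[1] = (-52 + 4(10)) / 2 = -12/2 = -6
w[0] = (10 + 4(-6)) / 2 = -14/2 = -7

-7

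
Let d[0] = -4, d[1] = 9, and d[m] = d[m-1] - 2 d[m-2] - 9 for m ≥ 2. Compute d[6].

64

d[2] = 9 - 2(-4) - 9 = 8
d[3] = 8 - 2(9) - 9 = -19
d[4] = (-19) - 2(8) - 9 = -44
d[5] = (-44) - 2(-19) - 9 = -15
d[6] = (-15) - 2(-44) - 9 = 64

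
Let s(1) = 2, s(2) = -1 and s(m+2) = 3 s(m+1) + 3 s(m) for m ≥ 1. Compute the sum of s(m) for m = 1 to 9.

7372

s(3) = 3(-1) + 3(2) = 3
s(4) = 3(3) + 3(-1) = 6
s(5) = 3(6) + 3(3) = 27
s(6) = 3(27) + 3(6) = 99
s(7) = 3(99) + 3(27) = 378
s(8) = 3(378) + 3(99) = 1431
s(9) = 3(1431) + 3(378) = 5427
Sum = 2 + (-1) + 3 + 6 + 27 + 99 + 378 + 1431 + 5427 = 7372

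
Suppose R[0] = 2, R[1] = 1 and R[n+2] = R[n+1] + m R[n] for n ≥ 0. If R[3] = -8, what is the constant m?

-3

R[2] = 1 + 2m
R[3] = 1 + 3m
So 1 + 3m = -8, giving m = -3.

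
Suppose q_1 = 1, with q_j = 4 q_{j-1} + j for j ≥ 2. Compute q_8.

29124

q_2 = 4·1 + 2 = 6
q_3 = 4·6 + 3 = 27
q_4 = 4·27 + 4 = 112
q_5 = 4·112 + 5 = 453
q_6 = 4·453 + 6 = 1818
q_7 = 4·1818 + 7 = 7279
q_8 = 4·7279 + 8 = 29124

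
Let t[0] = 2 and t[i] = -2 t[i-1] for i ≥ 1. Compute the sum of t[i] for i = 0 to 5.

t[1] = -2(2) = -4
t[2] = -2(-4) = 8
t[3] = -2(8) = -16
t[4] = -2(-16) = 32
t[5] = -2(32) = -64
Sum = 2 + (-4) + 8 + (-16) + 32 + (-64) = -42

-42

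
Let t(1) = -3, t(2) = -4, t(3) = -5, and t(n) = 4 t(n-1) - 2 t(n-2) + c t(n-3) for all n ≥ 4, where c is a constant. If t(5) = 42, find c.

-5

t(4) = -12 - 3c
t(5) = -38 - 16c
So -38 - 16c = 42, giving c = -5.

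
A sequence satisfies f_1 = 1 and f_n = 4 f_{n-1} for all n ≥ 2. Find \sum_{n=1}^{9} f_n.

f_2 = 4·1 = 4
f_3 = 4·4 = 16
f_4 = 4·16 = 64
f_5 = 4·64 = 256
f_6 = 4·256 = 1024
f_7 = 4·1024 = 4096
f_8 = 4·4096 = 16384
f_9 = 4·16384 = 65536
Sum = 1 + 4 + 16 + 64 + 256 + 1024 + 4096 + 16384 + 65536 = 87381

87381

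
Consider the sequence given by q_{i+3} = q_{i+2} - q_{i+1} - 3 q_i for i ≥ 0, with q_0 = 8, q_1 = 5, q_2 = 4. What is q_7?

251

q_3 = 4 - 5 - 3*8 = -25
q_4 = (-25) - 4 - 3*5 = -44
q_5 = (-44) - (-25) - 3*4 = -31
q_6 = (-31) - (-44) - 3*(-25) = 88
q_7 = 88 - (-31) - 3*(-44) = 251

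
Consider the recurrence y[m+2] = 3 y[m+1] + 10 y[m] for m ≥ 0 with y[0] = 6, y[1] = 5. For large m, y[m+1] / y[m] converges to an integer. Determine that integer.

The characteristic equation is r^2 - 3r - 10 = 0, which factors as (r - 5)(r + 2) = 0.
So the roots are 5 and -2. Since |5| > |-2| and the coefficient of 5^m is non-zero, the ratio tends to 5.

5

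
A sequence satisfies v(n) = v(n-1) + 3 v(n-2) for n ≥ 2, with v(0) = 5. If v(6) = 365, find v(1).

Let v(1) = y.
v(2) = 15 + y
v(3) = 15 + 4y
v(4) = 60 + 7y
v(5) = 105 + 19y
v(6) = 285 + 40y
So 285 + 40y = 365, giving y = 2.

2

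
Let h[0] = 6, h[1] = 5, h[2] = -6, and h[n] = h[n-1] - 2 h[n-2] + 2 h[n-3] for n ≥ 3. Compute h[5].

14

h[3] = (-6) - 2·5 + 2·6 = -4
h[4] = (-4) - 2·(-6) + 2·5 = 18
h[5] = 18 - 2·(-4) + 2·(-6) = 14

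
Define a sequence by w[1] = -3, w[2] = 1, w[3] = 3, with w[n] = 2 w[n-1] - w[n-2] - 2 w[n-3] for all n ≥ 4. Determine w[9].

-151

w[4] = 2(3) - 1 - 2(-3) = 11
w[5] = 2(11) - 3 - 2(1) = 17
w[6] = 2(17) - 11 - 2(3) = 17
w[7] = 2(17) - 17 - 2(11) = -5
w[8] = 2(-5) - 17 - 2(17) = -61
w[9] = 2(-61) - (-5) - 2(17) = -151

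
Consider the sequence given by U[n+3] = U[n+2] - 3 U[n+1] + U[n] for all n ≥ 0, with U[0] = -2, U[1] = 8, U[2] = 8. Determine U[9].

-184

U[3] = 8 - 3(8) + (-2) = -18
U[4] = (-18) - 3(8) + 8 = -34
U[5] = (-34) - 3(-18) + 8 = 28
U[6] = 28 - 3(-34) + (-18) = 112
U[7] = 112 - 3(28) + (-34) = -6
U[8] = (-6) - 3(112) + 28 = -314
U[9] = (-314) - 3(-6) + 112 = -184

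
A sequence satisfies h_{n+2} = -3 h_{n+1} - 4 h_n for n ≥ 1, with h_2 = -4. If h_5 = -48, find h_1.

3

Let h_1 = z.
h_3 = 12 - 4z
h_4 = -20 + 12z
h_5 = 12 - 20z
So 12 - 20z = -48, giving z = 3.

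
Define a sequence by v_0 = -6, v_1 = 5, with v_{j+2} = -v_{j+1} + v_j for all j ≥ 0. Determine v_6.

v_2 = -5 + (-6) = -11
v_3 = -(-11) + 5 = 16
v_4 = -16 + (-11) = -27
v_5 = -(-27) + 16 = 43
v_6 = -43 + (-27) = -70

-70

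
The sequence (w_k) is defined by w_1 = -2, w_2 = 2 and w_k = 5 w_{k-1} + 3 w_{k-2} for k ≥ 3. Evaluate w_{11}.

4116814

w_3 = 5*2 + 3*(-2) = 4
w_4 = 5*4 + 3*2 = 26
w_5 = 5*26 + 3*4 = 142
w_6 = 5*142 + 3*26 = 788
w_7 = 5*788 + 3*142 = 4366
w_8 = 5*4366 + 3*788 = 24194
w_9 = 5*24194 + 3*4366 = 134068
w_{10} = 5*134068 + 3*24194 = 742922
w_{11} = 5*742922 + 3*134068 = 4116814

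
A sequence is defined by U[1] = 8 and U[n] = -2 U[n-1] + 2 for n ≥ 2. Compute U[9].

U[2] = -2(8) + 2 = -14
U[3] = -2(-14) + 2 = 30
U[4] = -2(30) + 2 = -58
U[5] = -2(-58) + 2 = 118
U[6] = -2(118) + 2 = -234
U[7] = -2(-234) + 2 = 470
U[8] = -2(470) + 2 = -938
U[9] = -2(-938) + 2 = 1878

1878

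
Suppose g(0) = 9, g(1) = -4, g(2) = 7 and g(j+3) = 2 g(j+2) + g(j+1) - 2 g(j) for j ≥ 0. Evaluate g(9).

g(3) = 2(7) + (-4) - 2(9) = -8
g(4) = 2(-8) + 7 - 2(-4) = -1
g(5) = 2(-1) + (-8) - 2(7) = -24
g(6) = 2(-24) + (-1) - 2(-8) = -33
g(7) = 2(-33) + (-24) - 2(-1) = -88
g(8) = 2(-88) + (-33) - 2(-24) = -161
g(9) = 2(-161) + (-88) - 2(-33) = -344

-344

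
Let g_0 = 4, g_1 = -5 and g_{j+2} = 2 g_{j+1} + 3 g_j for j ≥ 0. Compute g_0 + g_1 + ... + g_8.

-2456

g_2 = 2*(-5) + 3*4 = 2
g_3 = 2*2 + 3*(-5) = -11
g_4 = 2*(-11) + 3*2 = -16
g_5 = 2*(-16) + 3*(-11) = -65
g_6 = 2*(-65) + 3*(-16) = -178
g_7 = 2*(-178) + 3*(-65) = -551
g_8 = 2*(-551) + 3*(-178) = -1636
Sum = 4 + (-5) + 2 + (-11) + (-16) + (-65) + (-178) + (-551) + (-1636) = -2456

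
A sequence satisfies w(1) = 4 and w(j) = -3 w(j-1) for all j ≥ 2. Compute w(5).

w(2) = -3·4 = -12
w(3) = -3·(-12) = 36
w(4) = -3·36 = -108
w(5) = -3·(-108) = 324

324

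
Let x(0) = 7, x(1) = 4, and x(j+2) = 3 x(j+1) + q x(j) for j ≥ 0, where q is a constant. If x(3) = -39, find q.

-3

x(2) = 12 + 7q
x(3) = 36 + 25q
So 36 + 25q = -39, giving q = -3.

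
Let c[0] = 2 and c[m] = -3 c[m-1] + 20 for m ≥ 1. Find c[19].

The fixed point is 20/(1 + 3) = 5, so c[m] - 5 = -3(c[m-1] - 5).
Hence c[m] = -3·(-3)^m + 5.
c[19] = -3·(-3)^{19} + 5 = -3·-1162261467 + 5 = 3486784406.

3486784406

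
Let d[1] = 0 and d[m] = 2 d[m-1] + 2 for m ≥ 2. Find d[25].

33554430

The fixed point is 2/(1 - 2) = -2, so d[m] + 2 = 2(d[m-1] + 2).
Hence d[m] = 2·2^{m-1} - 2.
d[25] = 2·2^{24} - 2 = 2·16777216 - 2 = 33554430.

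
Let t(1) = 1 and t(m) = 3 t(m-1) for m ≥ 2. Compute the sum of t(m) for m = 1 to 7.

1093

t(2) = 3(1) = 3
t(3) = 3(3) = 9
t(4) = 3(9) = 27
t(5) = 3(27) = 81
t(6) = 3(81) = 243
t(7) = 3(243) = 729
Sum = 1 + 3 + 9 + 27 + 81 + 243 + 729 = 1093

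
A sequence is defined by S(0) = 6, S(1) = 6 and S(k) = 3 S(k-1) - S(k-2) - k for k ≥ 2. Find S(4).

49

S(2) = 3(6) - 6 - 2 = 10
S(3) = 3(10) - 6 - 3 = 21
S(4) = 3(21) - 10 - 4 = 49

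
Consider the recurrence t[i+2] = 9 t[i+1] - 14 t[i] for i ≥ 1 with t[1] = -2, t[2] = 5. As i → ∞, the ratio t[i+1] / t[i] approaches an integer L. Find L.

The characteristic equation is r^2 - 9r + 14 = 0, which factors as (r - 7)(r - 2) = 0.
So the roots are 7 and 2. Since |7| > |2| and the coefficient of 7^i is non-zero, the ratio tends to 7.

7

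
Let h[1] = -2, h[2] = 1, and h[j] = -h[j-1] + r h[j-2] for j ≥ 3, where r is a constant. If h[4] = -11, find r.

h[3] = -1 - 2r
h[4] = 1 + 3r
So 1 + 3r = -11, giving r = -4.

-4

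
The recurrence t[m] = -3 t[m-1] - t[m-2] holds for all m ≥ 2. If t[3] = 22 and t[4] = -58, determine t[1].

Rearranging, t[m-2] = -(t[m] + 3 t[m-1]).
t[2] = -(-58 + 3(22)) = -8
t[1] = -(22 + 3(-8)) = 2

2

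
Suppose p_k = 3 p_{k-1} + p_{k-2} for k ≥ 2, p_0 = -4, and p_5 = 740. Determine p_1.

8

Let p_1 = y.
p_2 = -4 + 3y
p_3 = -12 + 10y
p_4 = -40 + 33y
p_5 = -132 + 109y
So -132 + 109y = 740, giving y = 8.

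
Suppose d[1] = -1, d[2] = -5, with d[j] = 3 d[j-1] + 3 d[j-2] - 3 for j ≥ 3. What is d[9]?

-63957

d[3] = 3·(-5) + 3·(-1) - 3 = -21
d[4] = 3·(-21) + 3·(-5) - 3 = -81
d[5] = 3·(-81) + 3·(-21) - 3 = -309
d[6] = 3·(-309) + 3·(-81) - 3 = -1173
d[7] = 3·(-1173) + 3·(-309) - 3 = -4449
d[8] = 3·(-4449) + 3·(-1173) - 3 = -16869
d[9] = 3·(-16869) + 3·(-4449) - 3 = -63957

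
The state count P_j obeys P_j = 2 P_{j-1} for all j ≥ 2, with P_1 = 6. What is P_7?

P_2 = 2·6 = 12
P_3 = 2·12 = 24
P_4 = 2·24 = 48
P_5 = 2·48 = 96
P_6 = 2·96 = 192
P_7 = 2·192 = 384

384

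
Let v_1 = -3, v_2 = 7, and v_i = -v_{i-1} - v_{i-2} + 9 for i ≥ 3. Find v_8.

v_3 = -7 - (-3) + 9 = 5
v_4 = -5 - 7 + 9 = -3
v_5 = -(-3) - 5 + 9 = 7
v_6 = -7 - (-3) + 9 = 5
v_7 = -5 - 7 + 9 = -3
v_8 = -(-3) - 5 + 9 = 7

7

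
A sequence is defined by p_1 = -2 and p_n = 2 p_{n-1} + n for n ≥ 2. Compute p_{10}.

p_2 = 2·(-2) + 2 = -2
p_3 = 2·(-2) + 3 = -1
p_4 = 2·(-1) + 4 = 2
p_5 = 2·2 + 5 = 9
p_6 = 2·9 + 6 = 24
p_7 = 2·24 + 7 = 55
p_8 = 2·55 + 8 = 118
p_9 = 2·118 + 9 = 245
p_{10} = 2·245 + 10 = 500

500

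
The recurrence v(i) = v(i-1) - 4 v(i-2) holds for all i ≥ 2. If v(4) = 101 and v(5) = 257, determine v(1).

1

Rearranging, v(i-2) = (v(i) - v(i-1)) / -4.
v(3) = (257 - 101) / -4 = 156/-4 = -39
v(2) = (101 - (-39)) / -4 = 140/-4 = -35
v(1) = (-39 - (-35)) / -4 = -4/-4 = 1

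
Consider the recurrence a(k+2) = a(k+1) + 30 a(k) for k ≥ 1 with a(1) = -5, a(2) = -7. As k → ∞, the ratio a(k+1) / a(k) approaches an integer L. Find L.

6

The characteristic equation is r^2 - r - 30 = 0, which factors as (r - 6)(r + 5) = 0.
So the roots are 6 and -5. Since |6| > |-5| and the coefficient of 6^k is non-zero, the ratio tends to 6.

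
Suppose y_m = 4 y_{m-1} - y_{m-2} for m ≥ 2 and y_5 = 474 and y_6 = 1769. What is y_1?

Rearranging, y_{m-2} = -(y_m - 4 y_{m-1}).
y_4 = -(1769 - 4·474) = 127
y_3 = -(474 - 4·127) = 34
y_2 = -(127 - 4·34) = 9
y_1 = -(34 - 4·9) = 2

2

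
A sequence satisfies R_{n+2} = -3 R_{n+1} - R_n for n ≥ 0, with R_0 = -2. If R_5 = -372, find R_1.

Let R_1 = v.
R_2 = 2 - 3v
R_3 = -6 + 8v
R_4 = 16 - 21v
R_5 = -42 + 55v
So -42 + 55v = -372, giving v = -6.

-6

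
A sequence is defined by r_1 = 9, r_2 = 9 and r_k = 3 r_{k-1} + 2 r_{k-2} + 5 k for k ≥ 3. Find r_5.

r_3 = 3(9) + 2(9) + 15 = 60
r_4 = 3(60) + 2(9) + 20 = 218
r_5 = 3(218) + 2(60) + 25 = 799

799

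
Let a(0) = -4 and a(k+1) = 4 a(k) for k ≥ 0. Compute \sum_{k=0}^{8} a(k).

-349524

a(1) = 4(-4) = -16
a(2) = 4(-16) = -64
a(3) = 4(-64) = -256
a(4) = 4(-256) = -1024
a(5) = 4(-1024) = -4096
a(6) = 4(-4096) = -16384
a(7) = 4(-16384) = -65536
a(8) = 4(-65536) = -262144
Sum = (-4) + (-16) + (-64) + (-256) + (-1024) + (-4096) + (-16384) + (-65536) + (-262144) = -349524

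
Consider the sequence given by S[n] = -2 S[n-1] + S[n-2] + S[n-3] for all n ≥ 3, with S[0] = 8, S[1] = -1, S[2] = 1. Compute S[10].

-1471

S[3] = -2*1 + (-1) + 8 = 5
S[4] = -2*5 + 1 + (-1) = -10
S[5] = -2*(-10) + 5 + 1 = 26
S[6] = -2*26 + (-10) + 5 = -57
S[7] = -2*(-57) + 26 + (-10) = 130
S[8] = -2*130 + (-57) + 26 = -291
S[9] = -2*(-291) + 130 + (-57) = 655
S[10] = -2*655 + (-291) + 130 = -1471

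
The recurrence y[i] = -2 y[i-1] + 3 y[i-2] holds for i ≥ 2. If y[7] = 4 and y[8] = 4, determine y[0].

4

Rearranging, y[i-2] = (y[i] + 2 y[i-1]) / 3.
y[6] = (4 + 2·4) / 3 = 12/3 = 4
y[5] = (4 + 2·4) / 3 = 12/3 = 4
y[4] = (4 + 2·4) / 3 = 12/3 = 4
y[3] = (4 + 2·4) / 3 = 12/3 = 4
y[2] = (4 + 2·4) / 3 = 12/3 = 4
y[1] = (4 + 2·4) / 3 = 12/3 = 4
y[0] = (4 + 2·4) / 3 = 12/3 = 4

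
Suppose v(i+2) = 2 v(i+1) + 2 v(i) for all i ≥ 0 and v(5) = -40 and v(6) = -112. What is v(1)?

Rearranging, v(i-2) = (v(i) - 2 v(i-1)) / 2.
v(4) = (-112 - 2·(-40)) / 2 = -32/2 = -16
v(3) = (-40 - 2·(-16)) / 2 = -8/2 = -4
v(2) = (-16 - 2·(-4)) / 2 = -8/2 = -4
v(1) = (-4 - 2·(-4)) / 2 = 4/2 = 2

2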